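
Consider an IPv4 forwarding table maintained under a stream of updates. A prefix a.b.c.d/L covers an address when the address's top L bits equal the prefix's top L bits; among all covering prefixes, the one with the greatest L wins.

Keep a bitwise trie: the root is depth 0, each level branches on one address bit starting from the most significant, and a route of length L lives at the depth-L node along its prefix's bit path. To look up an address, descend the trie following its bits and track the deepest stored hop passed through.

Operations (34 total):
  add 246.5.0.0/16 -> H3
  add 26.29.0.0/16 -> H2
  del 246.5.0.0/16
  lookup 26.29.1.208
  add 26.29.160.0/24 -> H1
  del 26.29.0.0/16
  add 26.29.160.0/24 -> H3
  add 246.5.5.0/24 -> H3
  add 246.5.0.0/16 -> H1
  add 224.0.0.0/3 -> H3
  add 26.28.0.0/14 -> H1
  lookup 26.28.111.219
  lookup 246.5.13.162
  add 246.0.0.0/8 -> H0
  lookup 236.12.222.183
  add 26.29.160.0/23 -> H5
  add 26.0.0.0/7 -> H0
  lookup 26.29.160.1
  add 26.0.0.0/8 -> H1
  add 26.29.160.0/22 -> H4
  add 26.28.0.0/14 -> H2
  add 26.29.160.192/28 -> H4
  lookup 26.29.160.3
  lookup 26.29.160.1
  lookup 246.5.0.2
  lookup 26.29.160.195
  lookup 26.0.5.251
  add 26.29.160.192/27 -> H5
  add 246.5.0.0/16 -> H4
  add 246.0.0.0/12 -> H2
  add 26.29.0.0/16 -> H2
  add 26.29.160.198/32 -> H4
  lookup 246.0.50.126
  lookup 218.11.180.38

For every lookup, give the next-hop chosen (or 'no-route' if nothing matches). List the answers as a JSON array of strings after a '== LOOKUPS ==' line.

Apply in order:
  add 246.5.0.0/16 -> H3 at depth 16
  add 26.29.0.0/16 -> H2 at depth 16
  del 246.5.0.0/16 (clear depth 16)
  Q 26.29.1.208: descend 0001101000011101 ; hops seen [H2] ; pick H2
  add 26.29.160.0/24 -> H1 at depth 24
  del 26.29.0.0/16 (clear depth 16)
  add 26.29.160.0/24 -> H3 at depth 24
  add 246.5.5.0/24 -> H3 at depth 24
  add 246.5.0.0/16 -> H1 at depth 16
  add 224.0.0.0/3 -> H3 at depth 3
  add 26.28.0.0/14 -> H1 at depth 14
  Q 26.28.111.219: descend 000110100001110 ; hops seen [H1] ; pick H1
  Q 246.5.13.162: descend 11110110000001010000 ; hops seen [H3,H1] ; pick H1
  add 246.0.0.0/8 -> H0 at depth 8
  Q 236.12.222.183: descend 111 ; hops seen [H3] ; pick H3
  add 26.29.160.0/23 -> H5 at depth 23
  add 26.0.0.0/7 -> H0 at depth 7
  Q 26.29.160.1: descend 000110100001110110100000 ; hops seen [H0,H1,H5,H3] ; pick H3
  add 26.0.0.0/8 -> H1 at depth 8
  add 26.29.160.0/22 -> H4 at depth 22
  add 26.28.0.0/14 -> H2 at depth 14
  add 26.29.160.192/28 -> H4 at depth 28
  Q 26.29.160.3: descend 000110100001110110100000 ; hops seen [H0,H1,H2,H4,H5,H3] ; pick H3
  Q 26.29.160.1: descend 000110100001110110100000 ; hops seen [H0,H1,H2,H4,H5,H3] ; pick H3
  Q 246.5.0.2: descend 111101100000010100000 ; hops seen [H3,H0,H1] ; pick H1
  Q 26.29.160.195: descend 0001101000011101101000001100 ; hops seen [H0,H1,H2,H4,H5,H3,H4] ; pick H4
  Q 26.0.5.251: descend 00011010000 ; hops seen [H0,H1] ; pick H1
  add 26.29.160.192/27 -> H5 at depth 27
  add 246.5.0.0/16 -> H4 at depth 16
  add 246.0.0.0/12 -> H2 at depth 12
  add 26.29.0.0/16 -> H2 at depth 16
  add 26.29.160.198/32 -> H4 at depth 32
  Q 246.0.50.126: descend 1111011000000 ; hops seen [H3,H0,H2] ; pick H2
  Q 218.11.180.38: descend 11 ; hops seen [∅] ; pick no-route

== LOOKUPS ==
["H2","H1","H1","H3","H3","H3","H3","H1","H4","H1","H2","no-route"]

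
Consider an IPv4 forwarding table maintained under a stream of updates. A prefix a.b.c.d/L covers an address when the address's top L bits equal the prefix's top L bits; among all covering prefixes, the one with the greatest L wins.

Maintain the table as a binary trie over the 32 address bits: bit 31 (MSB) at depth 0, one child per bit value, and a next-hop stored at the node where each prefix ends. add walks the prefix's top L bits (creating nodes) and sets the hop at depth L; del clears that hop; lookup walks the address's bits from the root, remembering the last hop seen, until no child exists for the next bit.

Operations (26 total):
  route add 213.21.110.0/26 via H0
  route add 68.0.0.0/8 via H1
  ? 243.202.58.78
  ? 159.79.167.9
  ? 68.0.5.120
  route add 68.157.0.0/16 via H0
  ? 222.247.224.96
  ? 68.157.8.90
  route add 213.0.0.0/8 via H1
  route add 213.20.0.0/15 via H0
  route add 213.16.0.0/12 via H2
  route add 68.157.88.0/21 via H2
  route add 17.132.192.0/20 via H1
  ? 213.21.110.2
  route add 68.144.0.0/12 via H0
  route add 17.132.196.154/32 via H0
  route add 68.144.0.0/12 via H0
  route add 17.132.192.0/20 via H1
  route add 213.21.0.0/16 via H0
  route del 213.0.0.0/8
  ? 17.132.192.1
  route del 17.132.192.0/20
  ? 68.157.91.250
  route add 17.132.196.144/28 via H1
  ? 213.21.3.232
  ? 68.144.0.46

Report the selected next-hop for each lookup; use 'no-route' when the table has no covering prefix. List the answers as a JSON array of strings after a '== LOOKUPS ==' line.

Apply in order:
  + 213.21.110.0/26 (H0) depth=26
  + 68.0.0.0/8 (H1) depth=8
  Q 243.202.58.78: descend 11 ; hops seen [∅] ; pick no-route
  Q 159.79.167.9: descend 1 ; hops seen [∅] ; pick no-route
  Q 68.0.5.120: descend 01000100 ; hops seen [H1] ; pick H1
  + 68.157.0.0/16 (H0) depth=16
  Q 222.247.224.96: descend 1101 ; hops seen [∅] ; pick no-route
  Q 68.157.8.90: descend 0100010010011101 ; hops seen [H1,H0] ; pick H0
  + 213.0.0.0/8 (H1) depth=8
  + 213.20.0.0/15 (H0) depth=15
  + 213.16.0.0/12 (H2) depth=12
  + 68.157.88.0/21 (H2) depth=21
  + 17.132.192.0/20 (H1) depth=20
  Q 213.21.110.2: descend 11010101000101010110111000 ; hops seen [H1,H2,H0,H0] ; pick H0
  + 68.144.0.0/12 (H0) depth=12
  + 17.132.196.154/32 (H0) depth=32
  + 68.144.0.0/12 (H0) depth=12
  + 17.132.192.0/20 (H1) depth=20
  + 213.21.0.0/16 (H0) depth=16
  del 213.0.0.0/8 (clear depth 8)
  Q 17.132.192.1: descend 000100011000010011000 ; hops seen [H1] ; pick H1
  del 17.132.192.0/20 (clear depth 20)
  Q 68.157.91.250: descend 010001001001110101011 ; hops seen [H1,H0,H0,H2] ; pick H2
  + 17.132.196.144/28 (H1) depth=28
  Q 213.21.3.232: descend 11010101000101010 ; hops seen [H2,H0,H0] ; pick H0
  Q 68.144.0.46: descend 010001001001 ; hops seen [H1,H0] ; pick H0

== LOOKUPS ==
["no-route","no-route","H1","no-route","H0","H0","H1","H2","H0","H0"]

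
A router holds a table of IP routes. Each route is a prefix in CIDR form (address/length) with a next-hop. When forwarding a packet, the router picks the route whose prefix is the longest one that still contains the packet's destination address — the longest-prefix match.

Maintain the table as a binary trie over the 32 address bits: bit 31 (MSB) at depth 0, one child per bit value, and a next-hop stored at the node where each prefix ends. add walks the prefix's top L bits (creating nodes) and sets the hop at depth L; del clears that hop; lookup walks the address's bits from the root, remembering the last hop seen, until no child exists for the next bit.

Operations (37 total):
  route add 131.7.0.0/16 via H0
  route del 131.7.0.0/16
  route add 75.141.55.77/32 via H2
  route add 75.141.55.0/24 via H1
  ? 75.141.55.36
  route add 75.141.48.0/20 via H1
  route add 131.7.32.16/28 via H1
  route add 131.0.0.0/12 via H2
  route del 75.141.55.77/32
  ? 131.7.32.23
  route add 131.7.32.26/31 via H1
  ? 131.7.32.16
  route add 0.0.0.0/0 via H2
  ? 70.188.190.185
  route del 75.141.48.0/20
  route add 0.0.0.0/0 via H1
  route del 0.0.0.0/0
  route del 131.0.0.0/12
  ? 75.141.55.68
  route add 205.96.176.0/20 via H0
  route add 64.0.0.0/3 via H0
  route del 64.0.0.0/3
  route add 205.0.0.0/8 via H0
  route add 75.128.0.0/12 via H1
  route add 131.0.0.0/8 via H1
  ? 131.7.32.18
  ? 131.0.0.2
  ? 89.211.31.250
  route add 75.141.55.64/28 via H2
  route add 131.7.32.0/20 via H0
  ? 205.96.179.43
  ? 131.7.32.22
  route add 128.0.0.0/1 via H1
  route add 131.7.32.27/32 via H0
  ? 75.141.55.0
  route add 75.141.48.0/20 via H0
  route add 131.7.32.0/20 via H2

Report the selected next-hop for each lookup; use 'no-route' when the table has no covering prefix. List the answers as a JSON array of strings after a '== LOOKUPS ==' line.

Trace:
  add 131.7.0.0/16 -> H0 at depth 16
  del 131.7.0.0/16 (clear depth 16)
  add 75.141.55.77/32 -> H2 at depth 32
  add 75.141.55.0/24 -> H1 at depth 24
  lookup 75.141.55.36: bits 0100101110001101001101110 walk d0:-→d1:-→d2:-→d3:-→d4:-→d5:-→d6:-→d7:-→d8:-→d9:-→d10:-→d11:-→d12:-→d13:-→d14:-→d15:-→d16:-→d17:-→d18:-→d19:-→d20:-→d21:-→d22:-→d23:-→d24:H1→d25:- -> H1
  add 75.141.48.0/20 -> H1 at depth 20
  add 131.7.32.16/28 -> H1 at depth 28
  add 131.0.0.0/12 -> H2 at depth 12
  del 75.141.55.77/32 (clear depth 32)
  lookup 131.7.32.23: bits 1000001100000111001000000001 walk d0:-→d1:-→d2:-→d3:-→d4:-→d5:-→d6:-→d7:-→d8:-→d9:-→d10:-→d11:-→d12:H2→d13:-→d14:-→d15:-→d16:-→d17:-→d18:-→d19:-→d20:-→d21:-→d22:-→d23:-→d24:-→d25:-→d26:-→d27:-→d28:H1 -> H1
  add 131.7.32.26/31 -> H1 at depth 31
  lookup 131.7.32.16: bits 1000001100000111001000000001 walk d0:-→d1:-→d2:-→d3:-→d4:-→d5:-→d6:-→d7:-→d8:-→d9:-→d10:-→d11:-→d12:H2→d13:-→d14:-→d15:-→d16:-→d17:-→d18:-→d19:-→d20:-→d21:-→d22:-→d23:-→d24:-→d25:-→d26:-→d27:-→d28:H1 -> H1
  add 0.0.0.0/0 -> H2 at depth 0
  lookup 70.188.190.185: bits 0100 walk d0:H2→d1:-→d2:-→d3:-→d4:- -> H2
  del 75.141.48.0/20 (clear depth 20)
  add 0.0.0.0/0 -> H1 at depth 0
  del 0.0.0.0/0 (clear depth 0)
  del 131.0.0.0/12 (clear depth 12)
  lookup 75.141.55.68: bits 0100101110001101001101110100 walk d0:-→d1:-→d2:-→d3:-→d4:-→d5:-→d6:-→d7:-→d8:-→d9:-→d10:-→d11:-→d12:-→d13:-→d14:-→d15:-→d16:-→d17:-→d18:-→d19:-→d20:-→d21:-→d22:-→d23:-→d24:H1→d25:-→d26:-→d27:-→d28:- -> H1
  add 205.96.176.0/20 -> H0 at depth 20
  add 64.0.0.0/3 -> H0 at depth 3
  del 64.0.0.0/3 (clear depth 3)
  add 205.0.0.0/8 -> H0 at depth 8
  add 75.128.0.0/12 -> H1 at depth 12
  add 131.0.0.0/8 -> H1 at depth 8
  lookup 131.7.32.18: bits 1000001100000111001000000001 walk d0:-→d1:-→d2:-→d3:-→d4:-→d5:-→d6:-→d7:-→d8:H1→d9:-→d10:-→d11:-→d12:-→d13:-→d14:-→d15:-→d16:-→d17:-→d18:-→d19:-→d20:-→d21:-→d22:-→d23:-→d24:-→d25:-→d26:-→d27:-→d28:H1 -> H1
  lookup 131.0.0.2: bits 1000001100000 walk d0:-→d1:-→d2:-→d3:-→d4:-→d5:-→d6:-→d7:-→d8:H1→d9:-→d10:-→d11:-→d12:-→d13:- -> H1
  lookup 89.211.31.250: bits 010 walk d0:-→d1:-→d2:-→d3:- -> no-route
  add 75.141.55.64/28 -> H2 at depth 28
  add 131.7.32.0/20 -> H0 at depth 20
  lookup 205.96.179.43: bits 11001101011000001011 walk d0:-→d1:-→d2:-→d3:-→d4:-→d5:-→d6:-→d7:-→d8:H0→d9:-→d10:-→d11:-→d12:-→d13:-→d14:-→d15:-→d16:-→d17:-→d18:-→d19:-→d20:H0 -> H0
  lookup 131.7.32.22: bits 1000001100000111001000000001 walk d0:-→d1:-→d2:-→d3:-→d4:-→d5:-→d6:-→d7:-→d8:H1→d9:-→d10:-→d11:-→d12:-→d13:-→d14:-→d15:-→d16:-→d17:-→d18:-→d19:-→d20:H0→d21:-→d22:-→d23:-→d24:-→d25:-→d26:-→d27:-→d28:H1 -> H1
  add 128.0.0.0/1 -> H1 at depth 1
  add 131.7.32.27/32 -> H0 at depth 32
  lookup 75.141.55.0: bits 0100101110001101001101110 walk d0:-→d1:-→d2:-→d3:-→d4:-→d5:-→d6:-→d7:-→d8:-→d9:-→d10:-→d11:-→d12:H1→d13:-→d14:-→d15:-→d16:-→d17:-→d18:-→d19:-→d20:-→d21:-→d22:-→d23:-→d24:H1→d25:- -> H1
  add 75.141.48.0/20 -> H0 at depth 20
  add 131.7.32.0/20 -> H2 at depth 20

== LOOKUPS ==
["H1","H1","H1","H2","H1","H1","H1","no-route","H0","H1","H1"]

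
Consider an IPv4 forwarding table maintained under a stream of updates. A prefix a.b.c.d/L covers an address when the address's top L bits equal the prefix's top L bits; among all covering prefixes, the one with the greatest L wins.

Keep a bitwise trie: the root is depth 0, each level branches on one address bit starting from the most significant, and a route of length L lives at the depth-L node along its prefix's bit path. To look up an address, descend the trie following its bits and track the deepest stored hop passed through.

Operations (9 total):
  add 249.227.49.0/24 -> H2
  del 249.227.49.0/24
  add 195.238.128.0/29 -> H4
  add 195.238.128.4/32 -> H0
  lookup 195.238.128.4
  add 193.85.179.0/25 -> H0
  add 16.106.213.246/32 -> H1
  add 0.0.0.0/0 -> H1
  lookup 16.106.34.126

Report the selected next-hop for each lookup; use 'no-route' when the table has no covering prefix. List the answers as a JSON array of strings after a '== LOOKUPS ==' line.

Trace:
  add 249.227.49.0/24 -> H2 at depth 24
  del 249.227.49.0/24 (clear depth 24)
  add 195.238.128.0/29 -> H4 at depth 29
  add 195.238.128.4/32 -> H0 at depth 32
  ? 195.238.128.4  path d0:-→d1:-→d2:-→d3:-→d4:-→d5:-→d6:-→d7:-→d8:-→d9:-→d10:-→d11:-→d12:-→d13:-→d14:-→d15:-→d16:-→d17:-→d18:-→d19:-→d20:-→d21:-→d22:-→d23:-→d24:-→d25:-→d26:-→d27:-→d28:-→d29:H4→d30:-→d31:-→d32:H0  best=H0
  add 193.85.179.0/25 -> H0 at depth 25
  add 16.106.213.246/32 -> H1 at depth 32
  add 0.0.0.0/0 -> H1 at depth 0
  ? 16.106.34.126  path d0:H1→d1:-→d2:-→d3:-→d4:-→d5:-→d6:-→d7:-→d8:-→d9:-→d10:-→d11:-→d12:-→d13:-→d14:-→d15:-→d16:-  best=H1

== LOOKUPS ==
["H0","H1"]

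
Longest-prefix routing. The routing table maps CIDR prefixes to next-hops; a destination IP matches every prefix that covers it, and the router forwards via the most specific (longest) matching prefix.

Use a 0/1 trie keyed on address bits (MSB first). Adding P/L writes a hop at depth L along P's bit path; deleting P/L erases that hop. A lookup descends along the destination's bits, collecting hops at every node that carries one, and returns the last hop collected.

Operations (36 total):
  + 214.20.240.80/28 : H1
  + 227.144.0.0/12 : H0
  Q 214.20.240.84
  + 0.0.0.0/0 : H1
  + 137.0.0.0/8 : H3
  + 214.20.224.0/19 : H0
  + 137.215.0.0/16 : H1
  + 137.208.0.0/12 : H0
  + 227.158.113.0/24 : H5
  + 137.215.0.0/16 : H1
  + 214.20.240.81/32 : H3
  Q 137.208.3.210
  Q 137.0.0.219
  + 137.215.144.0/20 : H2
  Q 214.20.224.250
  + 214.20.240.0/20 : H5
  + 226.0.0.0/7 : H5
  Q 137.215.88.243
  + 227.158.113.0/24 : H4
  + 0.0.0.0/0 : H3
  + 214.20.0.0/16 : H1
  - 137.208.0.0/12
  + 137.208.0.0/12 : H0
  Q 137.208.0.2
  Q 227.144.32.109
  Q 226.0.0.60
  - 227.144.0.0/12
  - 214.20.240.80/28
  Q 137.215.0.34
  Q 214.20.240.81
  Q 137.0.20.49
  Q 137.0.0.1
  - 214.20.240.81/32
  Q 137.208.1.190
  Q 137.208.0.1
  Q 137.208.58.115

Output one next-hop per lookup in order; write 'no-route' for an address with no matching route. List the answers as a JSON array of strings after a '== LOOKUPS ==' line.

Apply in order:
  add 214.20.240.80/28 -> H1 at depth 28
  add 227.144.0.0/12 -> H0 at depth 12
  Q 214.20.240.84: descend 1101011000010100111100000101 ; hops seen [H1] ; pick H1
  add 0.0.0.0/0 -> H1 at depth 0
  add 137.0.0.0/8 -> H3 at depth 8
  add 214.20.224.0/19 -> H0 at depth 19
  add 137.215.0.0/16 -> H1 at depth 16
  add 137.208.0.0/12 -> H0 at depth 12
  add 227.158.113.0/24 -> H5 at depth 24
  add 137.215.0.0/16 -> H1 at depth 16
  add 214.20.240.81/32 -> H3 at depth 32
  Q 137.208.3.210: descend 1000100111010 ; hops seen [H1,H3,H0] ; pick H0
  Q 137.0.0.219: descend 10001001 ; hops seen [H1,H3] ; pick H3
  add 137.215.144.0/20 -> H2 at depth 20
  Q 214.20.224.250: descend 1101011000010100111 ; hops seen [H1,H0] ; pick H0
  add 214.20.240.0/20 -> H5 at depth 20
  add 226.0.0.0/7 -> H5 at depth 7
  Q 137.215.88.243: descend 1000100111010111 ; hops seen [H1,H3,H0,H1] ; pick H1
  add 227.158.113.0/24 -> H4 at depth 24
  add 0.0.0.0/0 -> H3 at depth 0
  add 214.20.0.0/16 -> H1 at depth 16
  del 137.208.0.0/12 (clear depth 12)
  add 137.208.0.0/12 -> H0 at depth 12
  Q 137.208.0.2: descend 1000100111010 ; hops seen [H3,H3,H0] ; pick H0
  Q 227.144.32.109: descend 111000111001 ; hops seen [H3,H5,H0] ; pick H0
  Q 226.0.0.60: descend 1110001 ; hops seen [H3,H5] ; pick H5
  del 227.144.0.0/12 (clear depth 12)
  del 214.20.240.80/28 (clear depth 28)
  Q 137.215.0.34: descend 1000100111010111 ; hops seen [H3,H3,H0,H1] ; pick H1
  Q 214.20.240.81: descend 11010110000101001111000001010001 ; hops seen [H3,H1,H0,H5,H3] ; pick H3
  Q 137.0.20.49: descend 10001001 ; hops seen [H3,H3] ; pick H3
  Q 137.0.0.1: descend 10001001 ; hops seen [H3,H3] ; pick H3
  del 214.20.240.81/32 (clear depth 32)
  Q 137.208.1.190: descend 1000100111010 ; hops seen [H3,H3,H0] ; pick H0
  Q 137.208.0.1: descend 1000100111010 ; hops seen [H3,H3,H0] ; pick H0
  Q 137.208.58.115: descend 1000100111010 ; hops seen [H3,H3,H0] ; pick H0

== LOOKUPS ==
["H1","H0","H3","H0","H1","H0","H0","H5","H1","H3","H3","H3","H0","H0","H0"]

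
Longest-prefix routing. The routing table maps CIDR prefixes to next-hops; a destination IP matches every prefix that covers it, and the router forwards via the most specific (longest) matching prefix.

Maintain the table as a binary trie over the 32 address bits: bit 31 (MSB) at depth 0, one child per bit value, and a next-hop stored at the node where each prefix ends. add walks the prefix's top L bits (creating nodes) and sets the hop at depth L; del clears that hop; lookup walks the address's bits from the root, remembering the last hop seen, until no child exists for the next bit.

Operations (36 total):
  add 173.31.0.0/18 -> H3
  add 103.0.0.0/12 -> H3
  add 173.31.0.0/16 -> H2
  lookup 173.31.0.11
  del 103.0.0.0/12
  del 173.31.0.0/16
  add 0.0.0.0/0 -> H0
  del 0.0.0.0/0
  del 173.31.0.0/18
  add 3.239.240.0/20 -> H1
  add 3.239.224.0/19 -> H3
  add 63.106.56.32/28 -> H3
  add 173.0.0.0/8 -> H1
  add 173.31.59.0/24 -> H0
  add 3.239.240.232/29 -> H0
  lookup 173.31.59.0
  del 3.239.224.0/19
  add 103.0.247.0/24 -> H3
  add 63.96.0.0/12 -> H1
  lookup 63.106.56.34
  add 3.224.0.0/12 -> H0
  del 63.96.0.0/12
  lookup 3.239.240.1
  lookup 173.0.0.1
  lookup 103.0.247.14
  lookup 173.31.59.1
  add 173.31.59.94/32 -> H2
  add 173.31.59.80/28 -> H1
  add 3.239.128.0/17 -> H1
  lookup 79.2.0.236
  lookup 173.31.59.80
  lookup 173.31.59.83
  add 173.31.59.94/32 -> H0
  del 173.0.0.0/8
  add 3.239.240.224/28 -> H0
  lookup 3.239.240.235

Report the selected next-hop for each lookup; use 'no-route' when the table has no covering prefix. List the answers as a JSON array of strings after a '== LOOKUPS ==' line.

Trace:
  add 173.31.0.0/18 -> H3 at depth 18
  add 103.0.0.0/12 -> H3 at depth 12
  add 173.31.0.0/16 -> H2 at depth 16
  Q 173.31.0.11: descend 101011010001111100 ; hops seen [H2,H3] ; pick H3
  del 103.0.0.0/12 (clear depth 12)
  del 173.31.0.0/16 (clear depth 16)
  add 0.0.0.0/0 -> H0 at depth 0
  del 0.0.0.0/0 (clear depth 0)
  del 173.31.0.0/18 (clear depth 18)
  add 3.239.240.0/20 -> H1 at depth 20
  add 3.239.224.0/19 -> H3 at depth 19
  add 63.106.56.32/28 -> H3 at depth 28
  add 173.0.0.0/8 -> H1 at depth 8
  add 173.31.59.0/24 -> H0 at depth 24
  add 3.239.240.232/29 -> H0 at depth 29
  Q 173.31.59.0: descend 101011010001111100111011 ; hops seen [H1,H0] ; pick H0
  del 3.239.224.0/19 (clear depth 19)
  add 103.0.247.0/24 -> H3 at depth 24
  add 63.96.0.0/12 -> H1 at depth 12
  Q 63.106.56.34: descend 0011111101101010001110000010 ; hops seen [H1,H3] ; pick H3
  add 3.224.0.0/12 -> H0 at depth 12
  del 63.96.0.0/12 (clear depth 12)
  Q 3.239.240.1: descend 000000111110111111110000 ; hops seen [H0,H1] ; pick H1
  Q 173.0.0.1: descend 10101101000 ; hops seen [H1] ; pick H1
  Q 103.0.247.14: descend 011001110000000011110111 ; hops seen [H3] ; pick H3
  Q 173.31.59.1: descend 101011010001111100111011 ; hops seen [H1,H0] ; pick H0
  add 173.31.59.94/32 -> H2 at depth 32
  add 173.31.59.80/28 -> H1 at depth 28
  add 3.239.128.0/17 -> H1 at depth 17
  Q 79.2.0.236: descend 01 ; hops seen [∅] ; pick no-route
  Q 173.31.59.80: descend 1010110100011111001110110101 ; hops seen [H1,H0,H1] ; pick H1
  Q 173.31.59.83: descend 1010110100011111001110110101 ; hops seen [H1,H0,H1] ; pick H1
  add 173.31.59.94/32 -> H0 at depth 32
  del 173.0.0.0/8 (clear depth 8)
  add 3.239.240.224/28 -> H0 at depth 28
  Q 3.239.240.235: descend 00000011111011111111000011101 ; hops seen [H0,H1,H1,H0,H0] ; pick H0

== LOOKUPS ==
["H3","H0","H3","H1","H1","H3","H0","no-route","H1","H1","H0"]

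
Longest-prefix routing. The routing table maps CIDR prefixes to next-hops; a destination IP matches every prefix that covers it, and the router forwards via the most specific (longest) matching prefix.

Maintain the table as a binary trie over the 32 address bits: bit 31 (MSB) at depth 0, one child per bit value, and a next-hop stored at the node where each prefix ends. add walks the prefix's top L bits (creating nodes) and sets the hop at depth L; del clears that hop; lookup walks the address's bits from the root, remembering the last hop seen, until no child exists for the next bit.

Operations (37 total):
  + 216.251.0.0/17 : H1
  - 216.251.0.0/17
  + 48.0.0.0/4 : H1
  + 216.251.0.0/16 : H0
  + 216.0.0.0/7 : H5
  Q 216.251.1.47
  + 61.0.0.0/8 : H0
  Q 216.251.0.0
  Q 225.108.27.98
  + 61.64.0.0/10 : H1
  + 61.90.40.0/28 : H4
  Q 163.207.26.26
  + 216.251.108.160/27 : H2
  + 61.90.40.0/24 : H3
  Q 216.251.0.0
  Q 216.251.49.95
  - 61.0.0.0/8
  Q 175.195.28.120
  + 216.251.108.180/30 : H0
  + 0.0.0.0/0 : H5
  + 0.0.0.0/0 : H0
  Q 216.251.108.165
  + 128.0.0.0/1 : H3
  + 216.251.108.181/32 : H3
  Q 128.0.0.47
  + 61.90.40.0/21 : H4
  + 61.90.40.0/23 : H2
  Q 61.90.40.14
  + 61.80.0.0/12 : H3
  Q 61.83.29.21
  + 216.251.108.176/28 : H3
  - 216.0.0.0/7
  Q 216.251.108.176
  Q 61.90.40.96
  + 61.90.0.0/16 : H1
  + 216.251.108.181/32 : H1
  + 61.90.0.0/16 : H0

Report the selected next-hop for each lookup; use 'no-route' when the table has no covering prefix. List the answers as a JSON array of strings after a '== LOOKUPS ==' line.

Trace:
  + 216.251.0.0/17 (H1) depth=17
  - 216.251.0.0/17 clear@17
  + 48.0.0.0/4 (H1) depth=4
  + 216.251.0.0/16 (H0) depth=16
  + 216.0.0.0/7 (H5) depth=7
  Q 216.251.1.47: descend 11011000111110110 ; hops seen [H5,H0] ; pick H0
  + 61.0.0.0/8 (H0) depth=8
  Q 216.251.0.0: descend 11011000111110110 ; hops seen [H5,H0] ; pick H0
  Q 225.108.27.98: descend 11 ; hops seen [∅] ; pick no-route
  + 61.64.0.0/10 (H1) depth=10
  + 61.90.40.0/28 (H4) depth=28
  Q 163.207.26.26: descend 1 ; hops seen [∅] ; pick no-route
  + 216.251.108.160/27 (H2) depth=27
  + 61.90.40.0/24 (H3) depth=24
  Q 216.251.0.0: descend 11011000111110110 ; hops seen [H5,H0] ; pick H0
  Q 216.251.49.95: descend 11011000111110110 ; hops seen [H5,H0] ; pick H0
  - 61.0.0.0/8 clear@8
  Q 175.195.28.120: descend 1 ; hops seen [∅] ; pick no-route
  + 216.251.108.180/30 (H0) depth=30
  + 0.0.0.0/0 (H5) depth=0
  + 0.0.0.0/0 (H0) depth=0
  Q 216.251.108.165: descend 110110001111101101101100101 ; hops seen [H0,H5,H0,H2] ; pick H2
  + 128.0.0.0/1 (H3) depth=1
  + 216.251.108.181/32 (H3) depth=32
  Q 128.0.0.47: descend 1 ; hops seen [H0,H3] ; pick H3
  + 61.90.40.0/21 (H4) depth=21
  + 61.90.40.0/23 (H2) depth=23
  Q 61.90.40.14: descend 0011110101011010001010000000 ; hops seen [H0,H1,H1,H4,H2,H3,H4] ; pick H4
  + 61.80.0.0/12 (H3) depth=12
  Q 61.83.29.21: descend 001111010101 ; hops seen [H0,H1,H1,H3] ; pick H3
  + 216.251.108.176/28 (H3) depth=28
  - 216.0.0.0/7 clear@7
  Q 216.251.108.176: descend 11011000111110110110110010110 ; hops seen [H0,H3,H0,H2,H3] ; pick H3
  Q 61.90.40.96: descend 0011110101011010001010000 ; hops seen [H0,H1,H1,H3,H4,H2,H3] ; pick H3
  + 61.90.0.0/16 (H1) depth=16
  + 216.251.108.181/32 (H1) depth=32
  + 61.90.0.0/16 (H0) depth=16

== LOOKUPS ==
["H0","H0","no-route","no-route","H0","H0","no-route","H2","H3","H4","H3","H3","H3"]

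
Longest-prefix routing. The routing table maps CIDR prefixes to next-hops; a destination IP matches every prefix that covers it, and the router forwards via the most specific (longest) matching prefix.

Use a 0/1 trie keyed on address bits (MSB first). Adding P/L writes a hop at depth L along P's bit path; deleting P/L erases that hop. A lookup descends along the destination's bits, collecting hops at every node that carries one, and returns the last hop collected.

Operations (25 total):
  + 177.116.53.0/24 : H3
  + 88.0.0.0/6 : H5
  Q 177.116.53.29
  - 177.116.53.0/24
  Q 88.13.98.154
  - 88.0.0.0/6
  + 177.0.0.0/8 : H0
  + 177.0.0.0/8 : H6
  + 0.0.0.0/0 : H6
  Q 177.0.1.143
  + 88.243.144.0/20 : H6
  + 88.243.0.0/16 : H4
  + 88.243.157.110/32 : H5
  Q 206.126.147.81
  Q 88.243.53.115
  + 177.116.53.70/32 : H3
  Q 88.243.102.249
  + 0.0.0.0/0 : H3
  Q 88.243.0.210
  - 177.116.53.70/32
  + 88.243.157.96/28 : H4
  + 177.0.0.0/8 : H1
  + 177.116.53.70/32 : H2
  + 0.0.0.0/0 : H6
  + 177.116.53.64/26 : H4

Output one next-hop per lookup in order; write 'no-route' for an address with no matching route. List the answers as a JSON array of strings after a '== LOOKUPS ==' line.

Apply in order:
  + 177.116.53.0/24 (H3) depth=24
  + 88.0.0.0/6 (H5) depth=6
  Q 177.116.53.29: descend 101100010111010000110101 ; hops seen [H3] ; pick H3
  del 177.116.53.0/24 (clear depth 24)
  Q 88.13.98.154: descend 010110 ; hops seen [H5] ; pick H5
  del 88.0.0.0/6 (clear depth 6)
  + 177.0.0.0/8 (H0) depth=8
  + 177.0.0.0/8 (H6) depth=8
  + 0.0.0.0/0 (H6) depth=0
  Q 177.0.1.143: descend 101100010 ; hops seen [H6,H6] ; pick H6
  + 88.243.144.0/20 (H6) depth=20
  + 88.243.0.0/16 (H4) depth=16
  + 88.243.157.110/32 (H5) depth=32
  Q 206.126.147.81: descend 1 ; hops seen [H6] ; pick H6
  Q 88.243.53.115: descend 0101100011110011 ; hops seen [H6,H4] ; pick H4
  + 177.116.53.70/32 (H3) depth=32
  Q 88.243.102.249: descend 0101100011110011 ; hops seen [H6,H4] ; pick H4
  + 0.0.0.0/0 (H3) depth=0
  Q 88.243.0.210: descend 0101100011110011 ; hops seen [H3,H4] ; pick H4
  del 177.116.53.70/32 (clear depth 32)
  + 88.243.157.96/28 (H4) depth=28
  + 177.0.0.0/8 (H1) depth=8
  + 177.116.53.70/32 (H2) depth=32
  + 0.0.0.0/0 (H6) depth=0
  + 177.116.53.64/26 (H4) depth=26

== LOOKUPS ==
["H3","H5","H6","H6","H4","H4","H4"]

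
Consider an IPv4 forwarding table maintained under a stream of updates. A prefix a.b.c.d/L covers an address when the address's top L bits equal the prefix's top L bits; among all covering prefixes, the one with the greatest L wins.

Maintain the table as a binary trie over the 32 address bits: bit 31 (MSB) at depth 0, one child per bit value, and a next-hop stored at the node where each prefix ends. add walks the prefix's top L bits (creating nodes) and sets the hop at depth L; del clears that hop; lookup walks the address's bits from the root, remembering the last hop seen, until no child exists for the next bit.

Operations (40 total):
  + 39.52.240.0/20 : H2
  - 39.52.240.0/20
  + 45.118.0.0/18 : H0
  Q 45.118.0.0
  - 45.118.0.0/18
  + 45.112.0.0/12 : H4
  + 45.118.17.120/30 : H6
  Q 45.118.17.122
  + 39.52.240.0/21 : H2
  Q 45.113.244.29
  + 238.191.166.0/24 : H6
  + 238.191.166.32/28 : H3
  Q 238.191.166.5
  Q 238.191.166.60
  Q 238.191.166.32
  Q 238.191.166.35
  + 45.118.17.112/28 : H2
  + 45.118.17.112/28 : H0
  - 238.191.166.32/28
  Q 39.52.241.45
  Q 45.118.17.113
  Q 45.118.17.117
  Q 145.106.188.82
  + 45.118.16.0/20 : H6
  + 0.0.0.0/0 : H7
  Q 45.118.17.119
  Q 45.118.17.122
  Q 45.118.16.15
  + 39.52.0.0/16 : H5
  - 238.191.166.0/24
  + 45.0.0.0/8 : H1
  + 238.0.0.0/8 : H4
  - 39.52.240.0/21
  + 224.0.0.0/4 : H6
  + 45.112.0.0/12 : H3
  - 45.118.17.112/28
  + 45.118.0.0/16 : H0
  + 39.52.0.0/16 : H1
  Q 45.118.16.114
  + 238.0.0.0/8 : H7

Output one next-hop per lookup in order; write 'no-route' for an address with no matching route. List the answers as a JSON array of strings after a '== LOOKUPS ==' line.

Process each operation:
  add 39.52.240.0/20 -> H2 at depth 20
  del 39.52.240.0/20 (clear depth 20)
  add 45.118.0.0/18 -> H0 at depth 18
  Q 45.118.0.0: descend 001011010111011000 ; hops seen [H0] ; pick H0
  del 45.118.0.0/18 (clear depth 18)
  add 45.112.0.0/12 -> H4 at depth 12
  add 45.118.17.120/30 -> H6 at depth 30
  Q 45.118.17.122: descend 001011010111011000010001011110 ; hops seen [H4,H6] ; pick H6
  add 39.52.240.0/21 -> H2 at depth 21
  Q 45.113.244.29: descend 0010110101110 ; hops seen [H4] ; pick H4
  add 238.191.166.0/24 -> H6 at depth 24
  add 238.191.166.32/28 -> H3 at depth 28
  Q 238.191.166.5: descend 11101110101111111010011000 ; hops seen [H6] ; pick H6
  Q 238.191.166.60: descend 111011101011111110100110001 ; hops seen [H6] ; pick H6
  Q 238.191.166.32: descend 1110111010111111101001100010 ; hops seen [H6,H3] ; pick H3
  Q 238.191.166.35: descend 1110111010111111101001100010 ; hops seen [H6,H3] ; pick H3
  add 45.118.17.112/28 -> H2 at depth 28
  add 45.118.17.112/28 -> H0 at depth 28
  del 238.191.166.32/28 (clear depth 28)
  Q 39.52.241.45: descend 001001110011010011110 ; hops seen [H2] ; pick H2
  Q 45.118.17.113: descend 0010110101110110000100010111 ; hops seen [H4,H0] ; pick H0
  Q 45.118.17.117: descend 0010110101110110000100010111 ; hops seen [H4,H0] ; pick H0
  Q 145.106.188.82: descend 1 ; hops seen [∅] ; pick no-route
  add 45.118.16.0/20 -> H6 at depth 20
  add 0.0.0.0/0 -> H7 at depth 0
  Q 45.118.17.119: descend 0010110101110110000100010111 ; hops seen [H7,H4,H6,H0] ; pick H0
  Q 45.118.17.122: descend 001011010111011000010001011110 ; hops seen [H7,H4,H6,H0,H6] ; pick H6
  Q 45.118.16.15: descend 00101101011101100001000 ; hops seen [H7,H4,H6] ; pick H6
  add 39.52.0.0/16 -> H5 at depth 16
  del 238.191.166.0/24 (clear depth 24)
  add 45.0.0.0/8 -> H1 at depth 8
  add 238.0.0.0/8 -> H4 at depth 8
  del 39.52.240.0/21 (clear depth 21)
  add 224.0.0.0/4 -> H6 at depth 4
  add 45.112.0.0/12 -> H3 at depth 12
  del 45.118.17.112/28 (clear depth 28)
  add 45.118.0.0/16 -> H0 at depth 16
  add 39.52.0.0/16 -> H1 at depth 16
  Q 45.118.16.114: descend 00101101011101100001000 ; hops seen [H7,H1,H3,H0,H6] ; pick H6
  add 238.0.0.0/8 -> H7 at depth 8

== LOOKUPS ==
["H0","H6","H4","H6","H6","H3","H3","H2","H0","H0","no-route","H0","H6","H6","H6"]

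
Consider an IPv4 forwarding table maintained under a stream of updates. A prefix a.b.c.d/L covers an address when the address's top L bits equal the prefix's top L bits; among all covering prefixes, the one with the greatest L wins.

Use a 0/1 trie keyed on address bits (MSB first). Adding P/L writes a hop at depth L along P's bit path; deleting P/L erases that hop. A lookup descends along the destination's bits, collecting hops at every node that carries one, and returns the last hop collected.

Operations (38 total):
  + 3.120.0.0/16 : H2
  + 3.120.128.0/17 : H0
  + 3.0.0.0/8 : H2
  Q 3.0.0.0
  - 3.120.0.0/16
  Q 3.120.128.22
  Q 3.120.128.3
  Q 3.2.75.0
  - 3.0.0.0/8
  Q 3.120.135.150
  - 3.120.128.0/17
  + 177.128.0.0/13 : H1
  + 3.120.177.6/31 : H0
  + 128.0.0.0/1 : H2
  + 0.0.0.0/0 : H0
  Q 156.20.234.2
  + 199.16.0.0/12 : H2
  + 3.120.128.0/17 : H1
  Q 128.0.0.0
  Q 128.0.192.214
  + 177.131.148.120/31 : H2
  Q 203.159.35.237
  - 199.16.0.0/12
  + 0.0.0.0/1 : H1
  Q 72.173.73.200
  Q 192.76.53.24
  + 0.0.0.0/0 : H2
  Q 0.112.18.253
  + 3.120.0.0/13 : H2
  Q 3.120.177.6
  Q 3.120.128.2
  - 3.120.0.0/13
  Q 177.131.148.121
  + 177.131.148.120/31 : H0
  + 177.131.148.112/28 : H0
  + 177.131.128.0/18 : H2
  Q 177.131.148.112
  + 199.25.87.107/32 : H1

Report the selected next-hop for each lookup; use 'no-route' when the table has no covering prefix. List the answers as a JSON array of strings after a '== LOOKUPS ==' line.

Process each operation:
  add 3.120.0.0/16 -> H2 at depth 16
  add 3.120.128.0/17 -> H0 at depth 17
  add 3.0.0.0/8 -> H2 at depth 8
  lookup 3.0.0.0: bits 000000110 walk d0:-→d1:-→d2:-→d3:-→d4:-→d5:-→d6:-→d7:-→d8:H2→d9:- -> H2
  - 3.120.0.0/16 clear@16
  lookup 3.120.128.22: bits 00000011011110001 walk d0:-→d1:-→d2:-→d3:-→d4:-→d5:-→d6:-→d7:-→d8:H2→d9:-→d10:-→d11:-→d12:-→d13:-→d14:-→d15:-→d16:-→d17:H0 -> H0
  lookup 3.120.128.3: bits 00000011011110001 walk d0:-→d1:-→d2:-→d3:-→d4:-→d5:-→d6:-→d7:-→d8:H2→d9:-→d10:-→d11:-→d12:-→d13:-→d14:-→d15:-→d16:-→d17:H0 -> H0
  lookup 3.2.75.0: bits 000000110 walk d0:-→d1:-→d2:-→d3:-→d4:-→d5:-→d6:-→d7:-→d8:H2→d9:- -> H2
  - 3.0.0.0/8 clear@8
  lookup 3.120.135.150: bits 00000011011110001 walk d0:-→d1:-→d2:-→d3:-→d4:-→d5:-→d6:-→d7:-→d8:-→d9:-→d10:-→d11:-→d12:-→d13:-→d14:-→d15:-→d16:-→d17:H0 -> H0
  - 3.120.128.0/17 clear@17
  add 177.128.0.0/13 -> H1 at depth 13
  add 3.120.177.6/31 -> H0 at depth 31
  add 128.0.0.0/1 -> H2 at depth 1
  add 0.0.0.0/0 -> H0 at depth 0
  lookup 156.20.234.2: bits 10 walk d0:H0→d1:H2→d2:- -> H2
  add 199.16.0.0/12 -> H2 at depth 12
  add 3.120.128.0/17 -> H1 at depth 17
  lookup 128.0.0.0: bits 10 walk d0:H0→d1:H2→d2:- -> H2
  lookup 128.0.192.214: bits 10 walk d0:H0→d1:H2→d2:- -> H2
  add 177.131.148.120/31 -> H2 at depth 31
  lookup 203.159.35.237: bits 1100 walk d0:H0→d1:H2→d2:-→d3:-→d4:- -> H2
  - 199.16.0.0/12 clear@12
  add 0.0.0.0/1 -> H1 at depth 1
  lookup 72.173.73.200: bits 0 walk d0:H0→d1:H1 -> H1
  lookup 192.76.53.24: bits 11000 walk d0:H0→d1:H2→d2:-→d3:-→d4:-→d5:- -> H2
  add 0.0.0.0/0 -> H2 at depth 0
  lookup 0.112.18.253: bits 000000 walk d0:H2→d1:H1→d2:-→d3:-→d4:-→d5:-→d6:- -> H1
  add 3.120.0.0/13 -> H2 at depth 13
  lookup 3.120.177.6: bits 0000001101111000101100010000011 walk d0:H2→d1:H1→d2:-→d3:-→d4:-→d5:-→d6:-→d7:-→d8:-→d9:-→d10:-→d11:-→d12:-→d13:H2→d14:-→d15:-→d16:-→d17:H1→d18:-→d19:-→d20:-→d21:-→d22:-→d23:-→d24:-→d25:-→d26:-→d27:-→d28:-→d29:-→d30:-→d31:H0 -> H0
  lookup 3.120.128.2: bits 000000110111100010 walk d0:H2→d1:H1→d2:-→d3:-→d4:-→d5:-→d6:-→d7:-→d8:-→d9:-→d10:-→d11:-→d12:-→d13:H2→d14:-→d15:-→d16:-→d17:H1→d18:- -> H1
  - 3.120.0.0/13 clear@13
  lookup 177.131.148.121: bits 1011000110000011100101000111100 walk d0:H2→d1:H2→d2:-→d3:-→d4:-→d5:-→d6:-→d7:-→d8:-→d9:-→d10:-→d11:-→d12:-→d13:H1→d14:-→d15:-→d16:-→d17:-→d18:-→d19:-→d20:-→d21:-→d22:-→d23:-→d24:-→d25:-→d26:-→d27:-→d28:-→d29:-→d30:-→d31:H2 -> H2
  add 177.131.148.120/31 -> H0 at depth 31
  add 177.131.148.112/28 -> H0 at depth 28
  add 177.131.128.0/18 -> H2 at depth 18
  lookup 177.131.148.112: bits 1011000110000011100101000111 walk d0:H2→d1:H2→d2:-→d3:-→d4:-→d5:-→d6:-→d7:-→d8:-→d9:-→d10:-→d11:-→d12:-→d13:H1→d14:-→d15:-→d16:-→d17:-→d18:H2→d19:-→d20:-→d21:-→d22:-→d23:-→d24:-→d25:-→d26:-→d27:-→d28:H0 -> H0
  add 199.25.87.107/32 -> H1 at depth 32

== LOOKUPS ==
["H2","H0","H0","H2","H0","H2","H2","H2","H2","H1","H2","H1","H0","H1","H2","H0"]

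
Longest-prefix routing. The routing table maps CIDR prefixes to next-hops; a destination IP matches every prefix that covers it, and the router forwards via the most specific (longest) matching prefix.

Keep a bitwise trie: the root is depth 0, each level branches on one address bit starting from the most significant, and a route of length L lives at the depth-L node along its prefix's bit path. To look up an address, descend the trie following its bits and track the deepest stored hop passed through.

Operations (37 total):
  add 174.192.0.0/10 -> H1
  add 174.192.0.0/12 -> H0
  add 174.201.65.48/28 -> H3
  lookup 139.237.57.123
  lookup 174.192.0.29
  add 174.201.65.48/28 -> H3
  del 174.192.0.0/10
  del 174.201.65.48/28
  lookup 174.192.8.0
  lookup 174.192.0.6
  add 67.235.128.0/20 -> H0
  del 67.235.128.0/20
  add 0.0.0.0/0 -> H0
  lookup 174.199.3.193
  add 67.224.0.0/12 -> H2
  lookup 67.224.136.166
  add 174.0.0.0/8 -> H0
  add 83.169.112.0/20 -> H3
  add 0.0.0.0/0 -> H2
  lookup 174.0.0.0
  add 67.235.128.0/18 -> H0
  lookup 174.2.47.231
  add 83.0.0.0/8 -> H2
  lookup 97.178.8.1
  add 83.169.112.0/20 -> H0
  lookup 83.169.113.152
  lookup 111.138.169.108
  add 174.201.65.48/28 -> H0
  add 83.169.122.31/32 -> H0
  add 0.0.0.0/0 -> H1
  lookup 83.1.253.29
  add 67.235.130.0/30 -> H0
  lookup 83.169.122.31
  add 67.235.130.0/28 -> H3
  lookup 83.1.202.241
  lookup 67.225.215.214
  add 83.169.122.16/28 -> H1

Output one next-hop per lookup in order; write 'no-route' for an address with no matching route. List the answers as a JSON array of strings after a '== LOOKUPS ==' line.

Trace:
  add 174.192.0.0/10 -> H1 at depth 10
  add 174.192.0.0/12 -> H0 at depth 12
  add 174.201.65.48/28 -> H3 at depth 28
  lookup 139.237.57.123: bits 10 walk d0:-→d1:-→d2:- -> no-route
  lookup 174.192.0.29: bits 101011101100 walk d0:-→d1:-→d2:-→d3:-→d4:-→d5:-→d6:-→d7:-→d8:-→d9:-→d10:H1→d11:-→d12:H0 -> H0
  add 174.201.65.48/28 -> H3 at depth 28
  del 174.192.0.0/10 (clear depth 10)
  del 174.201.65.48/28 (clear depth 28)
  lookup 174.192.8.0: bits 101011101100 walk d0:-→d1:-→d2:-→d3:-→d4:-→d5:-→d6:-→d7:-→d8:-→d9:-→d10:-→d11:-→d12:H0 -> H0
  lookup 174.192.0.6: bits 101011101100 walk d0:-→d1:-→d2:-→d3:-→d4:-→d5:-→d6:-→d7:-→d8:-→d9:-→d10:-→d11:-→d12:H0 -> H0
  add 67.235.128.0/20 -> H0 at depth 20
  del 67.235.128.0/20 (clear depth 20)
  add 0.0.0.0/0 -> H0 at depth 0
  lookup 174.199.3.193: bits 101011101100 walk d0:H0→d1:-→d2:-→d3:-→d4:-→d5:-→d6:-→d7:-→d8:-→d9:-→d10:-→d11:-→d12:H0 -> H0
  add 67.224.0.0/12 -> H2 at depth 12
  lookup 67.224.136.166: bits 010000111110 walk d0:H0→d1:-→d2:-→d3:-→d4:-→d5:-→d6:-→d7:-→d8:-→d9:-→d10:-→d11:-→d12:H2 -> H2
  add 174.0.0.0/8 -> H0 at depth 8
  add 83.169.112.0/20 -> H3 at depth 20
  add 0.0.0.0/0 -> H2 at depth 0
  lookup 174.0.0.0: bits 10101110 walk d0:H2→d1:-→d2:-→d3:-→d4:-→d5:-→d6:-→d7:-→d8:H0 -> H0
  add 67.235.128.0/18 -> H0 at depth 18
  lookup 174.2.47.231: bits 10101110 walk d0:H2→d1:-→d2:-→d3:-→d4:-→d5:-→d6:-→d7:-→d8:H0 -> H0
  add 83.0.0.0/8 -> H2 at depth 8
  lookup 97.178.8.1: bits 01 walk d0:H2→d1:-→d2:- -> H2
  add 83.169.112.0/20 -> H0 at depth 20
  lookup 83.169.113.152: bits 01010011101010010111 walk d0:H2→d1:-→d2:-→d3:-→d4:-→d5:-→d6:-→d7:-→d8:H2→d9:-→d10:-→d11:-→d12:-→d13:-→d14:-→d15:-→d16:-→d17:-→d18:-→d19:-→d20:H0 -> H0
  lookup 111.138.169.108: bits 01 walk d0:H2→d1:-→d2:- -> H2
  add 174.201.65.48/28 -> H0 at depth 28
  add 83.169.122.31/32 -> H0 at depth 32
  add 0.0.0.0/0 -> H1 at depth 0
  lookup 83.1.253.29: bits 01010011 walk d0:H1→d1:-→d2:-→d3:-→d4:-→d5:-→d6:-→d7:-→d8:H2 -> H2
  add 67.235.130.0/30 -> H0 at depth 30
  lookup 83.169.122.31: bits 01010011101010010111101000011111 walk d0:H1→d1:-→d2:-→d3:-→d4:-→d5:-→d6:-→d7:-→d8:H2→d9:-→d10:-→d11:-→d12:-→d13:-→d14:-→d15:-→d16:-→d17:-→d18:-→d19:-→d20:H0→d21:-→d22:-→d23:-→d24:-→d25:-→d26:-→d27:-→d28:-→d29:-→d30:-→d31:-→d32:H0 -> H0
  add 67.235.130.0/28 -> H3 at depth 28
  lookup 83.1.202.241: bits 01010011 walk d0:H1→d1:-→d2:-→d3:-→d4:-→d5:-→d6:-→d7:-→d8:H2 -> H2
  lookup 67.225.215.214: bits 010000111110 walk d0:H1→d1:-→d2:-→d3:-→d4:-→d5:-→d6:-→d7:-→d8:-→d9:-→d10:-→d11:-→d12:H2 -> H2
  add 83.169.122.16/28 -> H1 at depth 28

== LOOKUPS ==
["no-route","H0","H0","H0","H0","H2","H0","H0","H2","H0","H2","H2","H0","H2","H2"]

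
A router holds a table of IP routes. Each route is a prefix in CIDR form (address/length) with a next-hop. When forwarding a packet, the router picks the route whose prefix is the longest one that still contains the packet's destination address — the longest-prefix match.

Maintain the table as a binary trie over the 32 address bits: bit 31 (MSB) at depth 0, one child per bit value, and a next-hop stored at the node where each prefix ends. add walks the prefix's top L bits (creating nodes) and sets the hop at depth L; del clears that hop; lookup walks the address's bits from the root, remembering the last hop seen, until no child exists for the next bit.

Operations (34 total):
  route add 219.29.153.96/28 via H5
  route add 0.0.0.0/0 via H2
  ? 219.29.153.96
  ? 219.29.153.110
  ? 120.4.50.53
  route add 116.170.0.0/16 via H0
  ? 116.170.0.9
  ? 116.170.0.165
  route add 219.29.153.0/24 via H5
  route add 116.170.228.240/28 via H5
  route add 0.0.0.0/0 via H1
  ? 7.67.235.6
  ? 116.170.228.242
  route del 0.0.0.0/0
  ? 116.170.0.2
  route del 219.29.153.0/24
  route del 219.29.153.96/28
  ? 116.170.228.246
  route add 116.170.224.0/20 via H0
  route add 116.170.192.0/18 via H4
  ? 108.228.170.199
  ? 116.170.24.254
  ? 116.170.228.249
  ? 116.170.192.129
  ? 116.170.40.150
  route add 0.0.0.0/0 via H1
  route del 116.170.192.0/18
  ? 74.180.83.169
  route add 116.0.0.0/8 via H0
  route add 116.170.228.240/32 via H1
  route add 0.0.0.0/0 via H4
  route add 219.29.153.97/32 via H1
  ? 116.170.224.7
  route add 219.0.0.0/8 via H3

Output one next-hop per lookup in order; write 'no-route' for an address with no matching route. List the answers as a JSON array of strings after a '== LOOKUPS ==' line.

Process each operation:
  + 219.29.153.96/28 (H5) depth=28
  + 0.0.0.0/0 (H2) depth=0
  ? 219.29.153.96  path d0:H2→d1:-→d2:-→d3:-→d4:-→d5:-→d6:-→d7:-→d8:-→d9:-→d10:-→d11:-→d12:-→d13:-→d14:-→d15:-→d16:-→d17:-→d18:-→d19:-→d20:-→d21:-→d22:-→d23:-→d24:-→d25:-→d26:-→d27:-→d28:H5  best=H5
  ? 219.29.153.110  path d0:H2→d1:-→d2:-→d3:-→d4:-→d5:-→d6:-→d7:-→d8:-→d9:-→d10:-→d11:-→d12:-→d13:-→d14:-→d15:-→d16:-→d17:-→d18:-→d19:-→d20:-→d21:-→d22:-→d23:-→d24:-→d25:-→d26:-→d27:-→d28:H5  best=H5
  ? 120.4.50.53  path d0:H2  best=H2
  + 116.170.0.0/16 (H0) depth=16
  ? 116.170.0.9  path d0:H2→d1:-→d2:-→d3:-→d4:-→d5:-→d6:-→d7:-→d8:-→d9:-→d10:-→d11:-→d12:-→d13:-→d14:-→d15:-→d16:H0  best=H0
  ? 116.170.0.165  path d0:H2→d1:-→d2:-→d3:-→d4:-→d5:-→d6:-→d7:-→d8:-→d9:-→d10:-→d11:-→d12:-→d13:-→d14:-→d15:-→d16:H0  best=H0
  + 219.29.153.0/24 (H5) depth=24
  + 116.170.228.240/28 (H5) depth=28
  + 0.0.0.0/0 (H1) depth=0
  ? 7.67.235.6  path d0:H1→d1:-  best=H1
  ? 116.170.228.242  path d0:H1→d1:-→d2:-→d3:-→d4:-→d5:-→d6:-→d7:-→d8:-→d9:-→d10:-→d11:-→d12:-→d13:-→d14:-→d15:-→d16:H0→d17:-→d18:-→d19:-→d20:-→d21:-→d22:-→d23:-→d24:-→d25:-→d26:-→d27:-→d28:H5  best=H5
  del 0.0.0.0/0 (clear depth 0)
  ? 116.170.0.2  path d0:-→d1:-→d2:-→d3:-→d4:-→d5:-→d6:-→d7:-→d8:-→d9:-→d10:-→d11:-→d12:-→d13:-→d14:-→d15:-→d16:H0  best=H0
  del 219.29.153.0/24 (clear depth 24)
  del 219.29.153.96/28 (clear depth 28)
  ? 116.170.228.246  path d0:-→d1:-→d2:-→d3:-→d4:-→d5:-→d6:-→d7:-→d8:-→d9:-→d10:-→d11:-→d12:-→d13:-→d14:-→d15:-→d16:H0→d17:-→d18:-→d19:-→d20:-→d21:-→d22:-→d23:-→d24:-→d25:-→d26:-→d27:-→d28:H5  best=H5
  + 116.170.224.0/20 (H0) depth=20
  + 116.170.192.0/18 (H4) depth=18
  ? 108.228.170.199  path d0:-→d1:-→d2:-→d3:-  best=no-route
  ? 116.170.24.254  path d0:-→d1:-→d2:-→d3:-→d4:-→d5:-→d6:-→d7:-→d8:-→d9:-→d10:-→d11:-→d12:-→d13:-→d14:-→d15:-→d16:H0  best=H0
  ? 116.170.228.249  path d0:-→d1:-→d2:-→d3:-→d4:-→d5:-→d6:-→d7:-→d8:-→d9:-→d10:-→d11:-→d12:-→d13:-→d14:-→d15:-→d16:H0→d17:-→d18:H4→d19:-→d20:H0→d21:-→d22:-→d23:-→d24:-→d25:-→d26:-→d27:-→d28:H5  best=H5
  ? 116.170.192.129  path d0:-→d1:-→d2:-→d3:-→d4:-→d5:-→d6:-→d7:-→d8:-→d9:-→d10:-→d11:-→d12:-→d13:-→d14:-→d15:-→d16:H0→d17:-→d18:H4  best=H4
  ? 116.170.40.150  path d0:-→d1:-→d2:-→d3:-→d4:-→d5:-→d6:-→d7:-→d8:-→d9:-→d10:-→d11:-→d12:-→d13:-→d14:-→d15:-→d16:H0  best=H0
  + 0.0.0.0/0 (H1) depth=0
  del 116.170.192.0/18 (clear depth 18)
  ? 74.180.83.169  path d0:H1→d1:-→d2:-  best=H1
  + 116.0.0.0/8 (H0) depth=8
  + 116.170.228.240/32 (H1) depth=32
  + 0.0.0.0/0 (H4) depth=0
  + 219.29.153.97/32 (H1) depth=32
  ? 116.170.224.7  path d0:H4→d1:-→d2:-→d3:-→d4:-→d5:-→d6:-→d7:-→d8:H0→d9:-→d10:-→d11:-→d12:-→d13:-→d14:-→d15:-→d16:H0→d17:-→d18:-→d19:-→d20:H0→d21:-  best=H0
  + 219.0.0.0/8 (H3) depth=8

== LOOKUPS ==
["H5","H5","H2","H0","H0","H1","H5","H0","H5","no-route","H0","H5","H4","H0","H1","H0"]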